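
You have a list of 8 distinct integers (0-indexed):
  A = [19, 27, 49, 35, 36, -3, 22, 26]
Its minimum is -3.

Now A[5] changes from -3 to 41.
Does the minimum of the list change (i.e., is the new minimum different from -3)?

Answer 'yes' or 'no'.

Old min = -3
Change: A[5] -3 -> 41
Changed element was the min; new min must be rechecked.
New min = 19; changed? yes

Answer: yes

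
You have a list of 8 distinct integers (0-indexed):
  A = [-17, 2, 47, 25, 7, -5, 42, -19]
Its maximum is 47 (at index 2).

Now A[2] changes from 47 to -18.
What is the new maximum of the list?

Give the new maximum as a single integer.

Old max = 47 (at index 2)
Change: A[2] 47 -> -18
Changed element WAS the max -> may need rescan.
  Max of remaining elements: 42
  New max = max(-18, 42) = 42

Answer: 42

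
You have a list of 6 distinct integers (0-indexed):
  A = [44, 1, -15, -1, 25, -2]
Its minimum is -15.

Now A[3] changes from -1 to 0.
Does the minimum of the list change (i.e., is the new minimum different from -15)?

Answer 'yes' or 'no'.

Old min = -15
Change: A[3] -1 -> 0
Changed element was NOT the min; min changes only if 0 < -15.
New min = -15; changed? no

Answer: no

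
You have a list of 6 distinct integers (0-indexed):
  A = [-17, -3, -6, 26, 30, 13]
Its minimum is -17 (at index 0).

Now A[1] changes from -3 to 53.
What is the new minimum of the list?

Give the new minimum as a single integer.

Answer: -17

Derivation:
Old min = -17 (at index 0)
Change: A[1] -3 -> 53
Changed element was NOT the old min.
  New min = min(old_min, new_val) = min(-17, 53) = -17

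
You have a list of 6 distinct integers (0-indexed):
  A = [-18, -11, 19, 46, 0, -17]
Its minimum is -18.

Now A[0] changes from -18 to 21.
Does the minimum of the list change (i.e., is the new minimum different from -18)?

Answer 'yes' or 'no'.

Old min = -18
Change: A[0] -18 -> 21
Changed element was the min; new min must be rechecked.
New min = -17; changed? yes

Answer: yes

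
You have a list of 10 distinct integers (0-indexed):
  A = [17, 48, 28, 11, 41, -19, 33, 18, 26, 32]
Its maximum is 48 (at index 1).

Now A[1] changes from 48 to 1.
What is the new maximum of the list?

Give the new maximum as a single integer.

Old max = 48 (at index 1)
Change: A[1] 48 -> 1
Changed element WAS the max -> may need rescan.
  Max of remaining elements: 41
  New max = max(1, 41) = 41

Answer: 41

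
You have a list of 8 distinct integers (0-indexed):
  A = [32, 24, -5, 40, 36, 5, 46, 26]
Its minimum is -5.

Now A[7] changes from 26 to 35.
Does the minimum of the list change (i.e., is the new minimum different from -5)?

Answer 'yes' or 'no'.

Old min = -5
Change: A[7] 26 -> 35
Changed element was NOT the min; min changes only if 35 < -5.
New min = -5; changed? no

Answer: no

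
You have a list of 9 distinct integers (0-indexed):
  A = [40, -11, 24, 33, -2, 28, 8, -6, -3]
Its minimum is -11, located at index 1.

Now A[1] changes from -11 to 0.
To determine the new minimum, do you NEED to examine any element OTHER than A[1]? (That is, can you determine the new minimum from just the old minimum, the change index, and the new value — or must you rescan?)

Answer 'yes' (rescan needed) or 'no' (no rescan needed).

Answer: yes

Derivation:
Old min = -11 at index 1
Change at index 1: -11 -> 0
Index 1 WAS the min and new value 0 > old min -11. Must rescan other elements to find the new min.
Needs rescan: yes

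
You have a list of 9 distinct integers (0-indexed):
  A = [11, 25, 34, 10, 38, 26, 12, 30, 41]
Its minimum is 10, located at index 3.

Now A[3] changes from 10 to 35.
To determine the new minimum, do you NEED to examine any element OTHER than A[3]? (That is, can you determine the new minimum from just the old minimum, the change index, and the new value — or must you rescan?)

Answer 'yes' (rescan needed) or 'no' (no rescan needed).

Old min = 10 at index 3
Change at index 3: 10 -> 35
Index 3 WAS the min and new value 35 > old min 10. Must rescan other elements to find the new min.
Needs rescan: yes

Answer: yes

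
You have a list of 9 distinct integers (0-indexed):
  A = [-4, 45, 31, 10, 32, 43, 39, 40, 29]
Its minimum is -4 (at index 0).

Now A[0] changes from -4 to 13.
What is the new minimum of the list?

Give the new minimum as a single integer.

Old min = -4 (at index 0)
Change: A[0] -4 -> 13
Changed element WAS the min. Need to check: is 13 still <= all others?
  Min of remaining elements: 10
  New min = min(13, 10) = 10

Answer: 10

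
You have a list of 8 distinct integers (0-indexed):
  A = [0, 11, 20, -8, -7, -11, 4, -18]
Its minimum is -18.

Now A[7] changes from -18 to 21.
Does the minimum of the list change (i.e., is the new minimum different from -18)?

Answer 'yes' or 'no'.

Old min = -18
Change: A[7] -18 -> 21
Changed element was the min; new min must be rechecked.
New min = -11; changed? yes

Answer: yes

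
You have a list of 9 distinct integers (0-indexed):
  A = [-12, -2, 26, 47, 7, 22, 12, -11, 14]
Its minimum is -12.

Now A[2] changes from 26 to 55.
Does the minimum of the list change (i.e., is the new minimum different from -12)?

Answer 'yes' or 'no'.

Old min = -12
Change: A[2] 26 -> 55
Changed element was NOT the min; min changes only if 55 < -12.
New min = -12; changed? no

Answer: no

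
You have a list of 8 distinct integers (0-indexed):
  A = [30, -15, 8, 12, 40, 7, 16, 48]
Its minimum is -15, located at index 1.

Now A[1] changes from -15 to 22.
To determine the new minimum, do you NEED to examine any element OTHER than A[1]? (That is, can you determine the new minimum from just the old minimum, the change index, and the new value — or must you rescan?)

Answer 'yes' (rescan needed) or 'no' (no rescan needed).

Answer: yes

Derivation:
Old min = -15 at index 1
Change at index 1: -15 -> 22
Index 1 WAS the min and new value 22 > old min -15. Must rescan other elements to find the new min.
Needs rescan: yes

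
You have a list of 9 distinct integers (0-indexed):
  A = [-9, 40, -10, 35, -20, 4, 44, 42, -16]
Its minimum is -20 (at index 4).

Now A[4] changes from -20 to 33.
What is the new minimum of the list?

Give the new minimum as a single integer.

Old min = -20 (at index 4)
Change: A[4] -20 -> 33
Changed element WAS the min. Need to check: is 33 still <= all others?
  Min of remaining elements: -16
  New min = min(33, -16) = -16

Answer: -16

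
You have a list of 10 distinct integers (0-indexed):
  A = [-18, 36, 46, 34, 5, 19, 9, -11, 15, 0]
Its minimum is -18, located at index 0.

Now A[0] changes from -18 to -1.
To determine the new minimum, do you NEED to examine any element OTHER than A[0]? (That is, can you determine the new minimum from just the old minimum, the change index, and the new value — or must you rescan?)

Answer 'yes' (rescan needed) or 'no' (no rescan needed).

Old min = -18 at index 0
Change at index 0: -18 -> -1
Index 0 WAS the min and new value -1 > old min -18. Must rescan other elements to find the new min.
Needs rescan: yes

Answer: yes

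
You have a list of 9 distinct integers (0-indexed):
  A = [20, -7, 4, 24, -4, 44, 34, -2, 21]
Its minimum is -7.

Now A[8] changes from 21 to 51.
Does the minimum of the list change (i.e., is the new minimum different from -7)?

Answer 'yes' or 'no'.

Answer: no

Derivation:
Old min = -7
Change: A[8] 21 -> 51
Changed element was NOT the min; min changes only if 51 < -7.
New min = -7; changed? no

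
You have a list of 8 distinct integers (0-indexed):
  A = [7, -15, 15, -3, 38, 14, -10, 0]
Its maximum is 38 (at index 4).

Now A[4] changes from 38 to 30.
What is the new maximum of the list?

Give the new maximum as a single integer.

Answer: 30

Derivation:
Old max = 38 (at index 4)
Change: A[4] 38 -> 30
Changed element WAS the max -> may need rescan.
  Max of remaining elements: 15
  New max = max(30, 15) = 30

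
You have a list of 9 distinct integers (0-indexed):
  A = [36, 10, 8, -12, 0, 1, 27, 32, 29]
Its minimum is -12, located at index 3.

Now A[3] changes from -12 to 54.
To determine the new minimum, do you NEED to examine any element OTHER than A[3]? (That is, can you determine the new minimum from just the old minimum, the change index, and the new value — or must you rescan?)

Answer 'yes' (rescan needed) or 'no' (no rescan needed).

Old min = -12 at index 3
Change at index 3: -12 -> 54
Index 3 WAS the min and new value 54 > old min -12. Must rescan other elements to find the new min.
Needs rescan: yes

Answer: yes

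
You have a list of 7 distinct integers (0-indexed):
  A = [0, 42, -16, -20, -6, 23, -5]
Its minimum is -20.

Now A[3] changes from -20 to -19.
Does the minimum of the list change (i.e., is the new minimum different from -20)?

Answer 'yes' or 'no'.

Old min = -20
Change: A[3] -20 -> -19
Changed element was the min; new min must be rechecked.
New min = -19; changed? yes

Answer: yes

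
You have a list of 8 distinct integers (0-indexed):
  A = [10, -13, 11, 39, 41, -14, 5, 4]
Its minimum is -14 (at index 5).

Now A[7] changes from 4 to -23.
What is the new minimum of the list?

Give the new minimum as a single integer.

Answer: -23

Derivation:
Old min = -14 (at index 5)
Change: A[7] 4 -> -23
Changed element was NOT the old min.
  New min = min(old_min, new_val) = min(-14, -23) = -23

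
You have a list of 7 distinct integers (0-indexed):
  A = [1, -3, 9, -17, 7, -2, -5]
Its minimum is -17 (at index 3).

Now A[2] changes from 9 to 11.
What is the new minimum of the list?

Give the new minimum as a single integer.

Answer: -17

Derivation:
Old min = -17 (at index 3)
Change: A[2] 9 -> 11
Changed element was NOT the old min.
  New min = min(old_min, new_val) = min(-17, 11) = -17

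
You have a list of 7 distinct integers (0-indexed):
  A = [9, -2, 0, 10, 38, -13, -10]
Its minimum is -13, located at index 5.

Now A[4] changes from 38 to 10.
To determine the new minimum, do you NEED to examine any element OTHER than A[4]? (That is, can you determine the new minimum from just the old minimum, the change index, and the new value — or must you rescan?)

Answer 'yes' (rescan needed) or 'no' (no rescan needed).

Answer: no

Derivation:
Old min = -13 at index 5
Change at index 4: 38 -> 10
Index 4 was NOT the min. New min = min(-13, 10). No rescan of other elements needed.
Needs rescan: no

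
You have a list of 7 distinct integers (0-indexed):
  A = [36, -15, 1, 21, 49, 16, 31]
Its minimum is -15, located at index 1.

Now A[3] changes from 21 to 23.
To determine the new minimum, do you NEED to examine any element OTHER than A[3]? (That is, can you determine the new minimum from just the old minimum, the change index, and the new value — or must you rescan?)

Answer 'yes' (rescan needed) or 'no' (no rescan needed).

Answer: no

Derivation:
Old min = -15 at index 1
Change at index 3: 21 -> 23
Index 3 was NOT the min. New min = min(-15, 23). No rescan of other elements needed.
Needs rescan: no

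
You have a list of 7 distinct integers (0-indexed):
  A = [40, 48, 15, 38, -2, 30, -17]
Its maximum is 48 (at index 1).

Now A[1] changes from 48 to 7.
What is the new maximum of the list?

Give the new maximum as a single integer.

Answer: 40

Derivation:
Old max = 48 (at index 1)
Change: A[1] 48 -> 7
Changed element WAS the max -> may need rescan.
  Max of remaining elements: 40
  New max = max(7, 40) = 40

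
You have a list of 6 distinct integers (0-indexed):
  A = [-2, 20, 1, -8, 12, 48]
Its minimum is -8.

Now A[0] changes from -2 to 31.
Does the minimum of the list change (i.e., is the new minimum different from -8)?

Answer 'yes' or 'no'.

Old min = -8
Change: A[0] -2 -> 31
Changed element was NOT the min; min changes only if 31 < -8.
New min = -8; changed? no

Answer: no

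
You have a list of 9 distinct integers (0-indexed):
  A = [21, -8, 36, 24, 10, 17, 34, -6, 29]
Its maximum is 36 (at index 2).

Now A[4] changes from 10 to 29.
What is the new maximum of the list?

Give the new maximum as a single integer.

Old max = 36 (at index 2)
Change: A[4] 10 -> 29
Changed element was NOT the old max.
  New max = max(old_max, new_val) = max(36, 29) = 36

Answer: 36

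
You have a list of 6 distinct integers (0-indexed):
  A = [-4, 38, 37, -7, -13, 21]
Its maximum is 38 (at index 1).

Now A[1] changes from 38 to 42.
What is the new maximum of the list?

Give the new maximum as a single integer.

Old max = 38 (at index 1)
Change: A[1] 38 -> 42
Changed element WAS the max -> may need rescan.
  Max of remaining elements: 37
  New max = max(42, 37) = 42

Answer: 42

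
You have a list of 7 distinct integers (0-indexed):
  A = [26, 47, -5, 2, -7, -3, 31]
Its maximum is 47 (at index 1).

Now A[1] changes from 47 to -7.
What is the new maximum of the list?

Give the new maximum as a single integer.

Answer: 31

Derivation:
Old max = 47 (at index 1)
Change: A[1] 47 -> -7
Changed element WAS the max -> may need rescan.
  Max of remaining elements: 31
  New max = max(-7, 31) = 31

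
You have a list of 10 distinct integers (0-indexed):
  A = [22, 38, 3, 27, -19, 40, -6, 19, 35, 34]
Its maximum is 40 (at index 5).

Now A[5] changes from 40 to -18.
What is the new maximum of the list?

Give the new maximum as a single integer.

Answer: 38

Derivation:
Old max = 40 (at index 5)
Change: A[5] 40 -> -18
Changed element WAS the max -> may need rescan.
  Max of remaining elements: 38
  New max = max(-18, 38) = 38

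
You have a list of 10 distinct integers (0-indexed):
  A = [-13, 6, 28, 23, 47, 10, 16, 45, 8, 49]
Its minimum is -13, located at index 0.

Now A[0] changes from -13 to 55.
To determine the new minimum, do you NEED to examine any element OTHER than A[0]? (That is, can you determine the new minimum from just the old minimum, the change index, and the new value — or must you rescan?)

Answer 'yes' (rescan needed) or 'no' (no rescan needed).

Old min = -13 at index 0
Change at index 0: -13 -> 55
Index 0 WAS the min and new value 55 > old min -13. Must rescan other elements to find the new min.
Needs rescan: yes

Answer: yes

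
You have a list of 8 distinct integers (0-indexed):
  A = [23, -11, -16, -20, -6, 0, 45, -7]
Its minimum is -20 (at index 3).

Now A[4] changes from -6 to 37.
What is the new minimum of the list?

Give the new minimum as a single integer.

Answer: -20

Derivation:
Old min = -20 (at index 3)
Change: A[4] -6 -> 37
Changed element was NOT the old min.
  New min = min(old_min, new_val) = min(-20, 37) = -20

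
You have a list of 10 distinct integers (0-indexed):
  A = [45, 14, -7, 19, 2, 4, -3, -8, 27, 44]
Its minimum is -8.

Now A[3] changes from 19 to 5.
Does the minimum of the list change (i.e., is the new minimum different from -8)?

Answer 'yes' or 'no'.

Old min = -8
Change: A[3] 19 -> 5
Changed element was NOT the min; min changes only if 5 < -8.
New min = -8; changed? no

Answer: no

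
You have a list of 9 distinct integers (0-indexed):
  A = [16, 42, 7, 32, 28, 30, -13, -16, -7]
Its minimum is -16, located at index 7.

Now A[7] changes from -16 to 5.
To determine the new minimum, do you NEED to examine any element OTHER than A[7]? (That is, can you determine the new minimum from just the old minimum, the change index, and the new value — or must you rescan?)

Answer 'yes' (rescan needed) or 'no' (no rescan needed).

Old min = -16 at index 7
Change at index 7: -16 -> 5
Index 7 WAS the min and new value 5 > old min -16. Must rescan other elements to find the new min.
Needs rescan: yes

Answer: yes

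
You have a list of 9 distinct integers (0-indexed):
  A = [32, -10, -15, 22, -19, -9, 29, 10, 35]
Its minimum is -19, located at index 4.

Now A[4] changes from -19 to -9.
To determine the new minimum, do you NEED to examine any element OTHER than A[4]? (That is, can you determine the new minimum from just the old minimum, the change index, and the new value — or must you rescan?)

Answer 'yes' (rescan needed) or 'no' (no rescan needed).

Answer: yes

Derivation:
Old min = -19 at index 4
Change at index 4: -19 -> -9
Index 4 WAS the min and new value -9 > old min -19. Must rescan other elements to find the new min.
Needs rescan: yes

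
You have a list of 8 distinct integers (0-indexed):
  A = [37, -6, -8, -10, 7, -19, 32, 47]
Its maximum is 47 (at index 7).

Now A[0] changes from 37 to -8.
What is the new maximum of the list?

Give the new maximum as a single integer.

Old max = 47 (at index 7)
Change: A[0] 37 -> -8
Changed element was NOT the old max.
  New max = max(old_max, new_val) = max(47, -8) = 47

Answer: 47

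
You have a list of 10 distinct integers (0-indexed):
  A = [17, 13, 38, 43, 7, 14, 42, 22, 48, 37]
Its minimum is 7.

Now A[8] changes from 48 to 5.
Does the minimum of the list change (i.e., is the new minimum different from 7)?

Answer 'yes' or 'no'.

Old min = 7
Change: A[8] 48 -> 5
Changed element was NOT the min; min changes only if 5 < 7.
New min = 5; changed? yes

Answer: yes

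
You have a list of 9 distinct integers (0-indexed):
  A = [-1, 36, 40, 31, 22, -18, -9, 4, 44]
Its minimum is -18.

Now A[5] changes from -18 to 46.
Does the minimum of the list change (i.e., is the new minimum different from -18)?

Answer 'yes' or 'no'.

Answer: yes

Derivation:
Old min = -18
Change: A[5] -18 -> 46
Changed element was the min; new min must be rechecked.
New min = -9; changed? yes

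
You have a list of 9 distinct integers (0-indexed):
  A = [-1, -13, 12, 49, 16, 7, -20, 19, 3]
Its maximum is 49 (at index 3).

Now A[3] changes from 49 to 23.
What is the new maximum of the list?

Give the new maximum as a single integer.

Old max = 49 (at index 3)
Change: A[3] 49 -> 23
Changed element WAS the max -> may need rescan.
  Max of remaining elements: 19
  New max = max(23, 19) = 23

Answer: 23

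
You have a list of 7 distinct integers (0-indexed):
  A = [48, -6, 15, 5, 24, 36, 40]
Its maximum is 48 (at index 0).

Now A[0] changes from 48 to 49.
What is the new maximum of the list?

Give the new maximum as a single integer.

Old max = 48 (at index 0)
Change: A[0] 48 -> 49
Changed element WAS the max -> may need rescan.
  Max of remaining elements: 40
  New max = max(49, 40) = 49

Answer: 49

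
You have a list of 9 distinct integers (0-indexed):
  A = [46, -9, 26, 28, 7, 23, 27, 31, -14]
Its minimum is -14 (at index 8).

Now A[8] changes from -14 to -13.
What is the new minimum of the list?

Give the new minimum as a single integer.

Old min = -14 (at index 8)
Change: A[8] -14 -> -13
Changed element WAS the min. Need to check: is -13 still <= all others?
  Min of remaining elements: -9
  New min = min(-13, -9) = -13

Answer: -13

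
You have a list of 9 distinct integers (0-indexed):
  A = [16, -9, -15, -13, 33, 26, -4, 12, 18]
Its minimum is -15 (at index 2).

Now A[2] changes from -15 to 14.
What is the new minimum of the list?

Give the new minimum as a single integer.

Old min = -15 (at index 2)
Change: A[2] -15 -> 14
Changed element WAS the min. Need to check: is 14 still <= all others?
  Min of remaining elements: -13
  New min = min(14, -13) = -13

Answer: -13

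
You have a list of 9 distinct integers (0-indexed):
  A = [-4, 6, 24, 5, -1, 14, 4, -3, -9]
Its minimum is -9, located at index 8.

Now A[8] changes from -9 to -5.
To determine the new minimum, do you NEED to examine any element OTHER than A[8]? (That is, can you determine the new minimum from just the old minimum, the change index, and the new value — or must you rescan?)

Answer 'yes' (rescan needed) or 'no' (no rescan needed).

Answer: yes

Derivation:
Old min = -9 at index 8
Change at index 8: -9 -> -5
Index 8 WAS the min and new value -5 > old min -9. Must rescan other elements to find the new min.
Needs rescan: yes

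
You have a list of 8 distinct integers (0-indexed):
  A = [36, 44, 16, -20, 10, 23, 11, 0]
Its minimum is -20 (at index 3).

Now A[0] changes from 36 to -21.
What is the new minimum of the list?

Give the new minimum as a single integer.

Old min = -20 (at index 3)
Change: A[0] 36 -> -21
Changed element was NOT the old min.
  New min = min(old_min, new_val) = min(-20, -21) = -21

Answer: -21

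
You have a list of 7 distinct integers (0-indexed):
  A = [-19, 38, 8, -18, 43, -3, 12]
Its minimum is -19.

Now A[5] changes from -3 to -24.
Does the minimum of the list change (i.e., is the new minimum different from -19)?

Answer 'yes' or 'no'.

Old min = -19
Change: A[5] -3 -> -24
Changed element was NOT the min; min changes only if -24 < -19.
New min = -24; changed? yes

Answer: yes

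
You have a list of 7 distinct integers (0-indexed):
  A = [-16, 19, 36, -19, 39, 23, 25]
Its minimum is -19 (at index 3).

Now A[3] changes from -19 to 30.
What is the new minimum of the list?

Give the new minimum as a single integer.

Old min = -19 (at index 3)
Change: A[3] -19 -> 30
Changed element WAS the min. Need to check: is 30 still <= all others?
  Min of remaining elements: -16
  New min = min(30, -16) = -16

Answer: -16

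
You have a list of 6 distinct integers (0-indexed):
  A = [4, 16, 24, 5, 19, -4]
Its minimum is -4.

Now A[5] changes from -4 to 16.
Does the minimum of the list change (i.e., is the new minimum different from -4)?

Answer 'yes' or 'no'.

Old min = -4
Change: A[5] -4 -> 16
Changed element was the min; new min must be rechecked.
New min = 4; changed? yes

Answer: yes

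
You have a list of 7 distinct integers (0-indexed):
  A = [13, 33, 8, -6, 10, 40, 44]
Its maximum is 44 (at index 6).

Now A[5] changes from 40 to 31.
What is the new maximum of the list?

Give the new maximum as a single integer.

Answer: 44

Derivation:
Old max = 44 (at index 6)
Change: A[5] 40 -> 31
Changed element was NOT the old max.
  New max = max(old_max, new_val) = max(44, 31) = 44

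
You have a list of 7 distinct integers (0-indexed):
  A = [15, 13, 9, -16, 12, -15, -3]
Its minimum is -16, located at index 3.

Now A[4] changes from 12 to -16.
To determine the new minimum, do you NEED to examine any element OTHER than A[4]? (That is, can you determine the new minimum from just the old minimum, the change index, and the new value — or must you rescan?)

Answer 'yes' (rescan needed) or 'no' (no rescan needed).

Old min = -16 at index 3
Change at index 4: 12 -> -16
Index 4 was NOT the min. New min = min(-16, -16). No rescan of other elements needed.
Needs rescan: no

Answer: no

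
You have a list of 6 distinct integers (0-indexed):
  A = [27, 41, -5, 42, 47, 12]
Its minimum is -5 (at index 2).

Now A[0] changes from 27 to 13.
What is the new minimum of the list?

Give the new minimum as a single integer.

Answer: -5

Derivation:
Old min = -5 (at index 2)
Change: A[0] 27 -> 13
Changed element was NOT the old min.
  New min = min(old_min, new_val) = min(-5, 13) = -5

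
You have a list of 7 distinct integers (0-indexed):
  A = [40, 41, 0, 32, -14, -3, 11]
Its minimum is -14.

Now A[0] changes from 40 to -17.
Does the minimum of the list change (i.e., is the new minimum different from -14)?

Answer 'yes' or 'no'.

Old min = -14
Change: A[0] 40 -> -17
Changed element was NOT the min; min changes only if -17 < -14.
New min = -17; changed? yes

Answer: yes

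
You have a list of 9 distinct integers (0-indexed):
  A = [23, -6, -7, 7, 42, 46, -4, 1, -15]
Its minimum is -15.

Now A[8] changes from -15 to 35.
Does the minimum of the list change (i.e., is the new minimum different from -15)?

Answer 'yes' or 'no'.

Answer: yes

Derivation:
Old min = -15
Change: A[8] -15 -> 35
Changed element was the min; new min must be rechecked.
New min = -7; changed? yes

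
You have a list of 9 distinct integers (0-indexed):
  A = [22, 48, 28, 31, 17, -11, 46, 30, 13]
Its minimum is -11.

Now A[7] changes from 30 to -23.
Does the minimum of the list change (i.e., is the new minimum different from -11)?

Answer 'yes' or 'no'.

Answer: yes

Derivation:
Old min = -11
Change: A[7] 30 -> -23
Changed element was NOT the min; min changes only if -23 < -11.
New min = -23; changed? yes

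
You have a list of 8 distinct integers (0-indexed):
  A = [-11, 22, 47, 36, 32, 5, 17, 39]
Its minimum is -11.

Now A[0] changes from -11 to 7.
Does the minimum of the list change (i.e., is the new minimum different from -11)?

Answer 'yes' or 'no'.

Answer: yes

Derivation:
Old min = -11
Change: A[0] -11 -> 7
Changed element was the min; new min must be rechecked.
New min = 5; changed? yes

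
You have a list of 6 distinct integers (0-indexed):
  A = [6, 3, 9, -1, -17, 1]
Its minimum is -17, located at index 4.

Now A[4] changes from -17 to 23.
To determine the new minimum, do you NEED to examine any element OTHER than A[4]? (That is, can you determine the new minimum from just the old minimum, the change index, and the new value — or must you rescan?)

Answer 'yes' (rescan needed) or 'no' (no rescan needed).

Old min = -17 at index 4
Change at index 4: -17 -> 23
Index 4 WAS the min and new value 23 > old min -17. Must rescan other elements to find the new min.
Needs rescan: yes

Answer: yes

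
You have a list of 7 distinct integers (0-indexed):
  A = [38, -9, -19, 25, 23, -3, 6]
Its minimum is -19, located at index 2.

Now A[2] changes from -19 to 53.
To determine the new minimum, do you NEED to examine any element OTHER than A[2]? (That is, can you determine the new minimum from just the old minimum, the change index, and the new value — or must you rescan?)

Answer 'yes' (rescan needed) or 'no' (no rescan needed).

Answer: yes

Derivation:
Old min = -19 at index 2
Change at index 2: -19 -> 53
Index 2 WAS the min and new value 53 > old min -19. Must rescan other elements to find the new min.
Needs rescan: yes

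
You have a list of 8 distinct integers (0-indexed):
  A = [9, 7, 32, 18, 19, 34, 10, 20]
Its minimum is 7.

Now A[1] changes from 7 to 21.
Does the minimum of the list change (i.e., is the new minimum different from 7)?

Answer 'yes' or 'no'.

Old min = 7
Change: A[1] 7 -> 21
Changed element was the min; new min must be rechecked.
New min = 9; changed? yes

Answer: yes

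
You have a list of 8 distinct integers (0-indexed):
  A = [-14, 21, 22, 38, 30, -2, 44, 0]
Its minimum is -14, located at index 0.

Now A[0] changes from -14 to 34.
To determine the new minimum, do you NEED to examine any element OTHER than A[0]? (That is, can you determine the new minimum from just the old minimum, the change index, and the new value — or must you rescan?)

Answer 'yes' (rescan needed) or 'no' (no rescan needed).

Answer: yes

Derivation:
Old min = -14 at index 0
Change at index 0: -14 -> 34
Index 0 WAS the min and new value 34 > old min -14. Must rescan other elements to find the new min.
Needs rescan: yes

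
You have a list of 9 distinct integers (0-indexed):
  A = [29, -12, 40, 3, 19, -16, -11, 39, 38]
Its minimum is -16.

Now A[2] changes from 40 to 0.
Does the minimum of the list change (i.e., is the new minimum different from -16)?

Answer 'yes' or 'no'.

Answer: no

Derivation:
Old min = -16
Change: A[2] 40 -> 0
Changed element was NOT the min; min changes only if 0 < -16.
New min = -16; changed? no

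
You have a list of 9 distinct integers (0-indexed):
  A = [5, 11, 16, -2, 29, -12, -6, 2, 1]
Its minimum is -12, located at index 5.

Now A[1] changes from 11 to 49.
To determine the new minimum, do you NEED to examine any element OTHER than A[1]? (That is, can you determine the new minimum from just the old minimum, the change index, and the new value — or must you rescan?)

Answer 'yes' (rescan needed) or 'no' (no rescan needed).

Old min = -12 at index 5
Change at index 1: 11 -> 49
Index 1 was NOT the min. New min = min(-12, 49). No rescan of other elements needed.
Needs rescan: no

Answer: no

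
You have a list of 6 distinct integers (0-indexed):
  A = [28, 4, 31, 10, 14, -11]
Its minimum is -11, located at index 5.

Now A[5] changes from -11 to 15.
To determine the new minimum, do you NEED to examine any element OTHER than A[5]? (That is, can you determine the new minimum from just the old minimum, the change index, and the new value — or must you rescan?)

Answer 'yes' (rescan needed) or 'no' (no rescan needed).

Answer: yes

Derivation:
Old min = -11 at index 5
Change at index 5: -11 -> 15
Index 5 WAS the min and new value 15 > old min -11. Must rescan other elements to find the new min.
Needs rescan: yes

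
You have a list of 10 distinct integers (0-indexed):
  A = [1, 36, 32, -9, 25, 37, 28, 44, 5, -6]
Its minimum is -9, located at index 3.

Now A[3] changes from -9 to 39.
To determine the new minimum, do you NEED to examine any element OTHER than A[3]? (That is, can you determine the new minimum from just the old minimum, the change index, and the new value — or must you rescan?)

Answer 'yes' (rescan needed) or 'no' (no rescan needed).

Answer: yes

Derivation:
Old min = -9 at index 3
Change at index 3: -9 -> 39
Index 3 WAS the min and new value 39 > old min -9. Must rescan other elements to find the new min.
Needs rescan: yes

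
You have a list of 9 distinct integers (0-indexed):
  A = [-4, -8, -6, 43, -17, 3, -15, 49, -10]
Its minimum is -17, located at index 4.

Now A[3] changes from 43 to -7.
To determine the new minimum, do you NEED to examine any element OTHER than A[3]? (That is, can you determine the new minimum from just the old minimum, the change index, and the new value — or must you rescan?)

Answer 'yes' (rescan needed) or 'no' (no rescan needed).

Old min = -17 at index 4
Change at index 3: 43 -> -7
Index 3 was NOT the min. New min = min(-17, -7). No rescan of other elements needed.
Needs rescan: no

Answer: no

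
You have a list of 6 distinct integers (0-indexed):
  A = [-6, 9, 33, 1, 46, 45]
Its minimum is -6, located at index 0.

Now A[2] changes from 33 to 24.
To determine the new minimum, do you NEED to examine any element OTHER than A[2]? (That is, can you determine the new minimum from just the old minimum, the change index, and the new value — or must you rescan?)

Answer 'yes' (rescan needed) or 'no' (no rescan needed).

Old min = -6 at index 0
Change at index 2: 33 -> 24
Index 2 was NOT the min. New min = min(-6, 24). No rescan of other elements needed.
Needs rescan: no

Answer: no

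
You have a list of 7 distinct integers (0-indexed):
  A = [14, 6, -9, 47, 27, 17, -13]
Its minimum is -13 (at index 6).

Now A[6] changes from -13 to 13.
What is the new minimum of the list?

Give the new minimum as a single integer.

Old min = -13 (at index 6)
Change: A[6] -13 -> 13
Changed element WAS the min. Need to check: is 13 still <= all others?
  Min of remaining elements: -9
  New min = min(13, -9) = -9

Answer: -9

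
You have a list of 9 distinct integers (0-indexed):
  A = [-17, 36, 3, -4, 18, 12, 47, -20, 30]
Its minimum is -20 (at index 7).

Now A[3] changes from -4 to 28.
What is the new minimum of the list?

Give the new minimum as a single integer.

Old min = -20 (at index 7)
Change: A[3] -4 -> 28
Changed element was NOT the old min.
  New min = min(old_min, new_val) = min(-20, 28) = -20

Answer: -20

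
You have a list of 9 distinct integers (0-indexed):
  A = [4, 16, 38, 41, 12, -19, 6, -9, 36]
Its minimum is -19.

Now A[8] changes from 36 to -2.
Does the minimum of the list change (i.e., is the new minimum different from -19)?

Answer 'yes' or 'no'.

Old min = -19
Change: A[8] 36 -> -2
Changed element was NOT the min; min changes only if -2 < -19.
New min = -19; changed? no

Answer: no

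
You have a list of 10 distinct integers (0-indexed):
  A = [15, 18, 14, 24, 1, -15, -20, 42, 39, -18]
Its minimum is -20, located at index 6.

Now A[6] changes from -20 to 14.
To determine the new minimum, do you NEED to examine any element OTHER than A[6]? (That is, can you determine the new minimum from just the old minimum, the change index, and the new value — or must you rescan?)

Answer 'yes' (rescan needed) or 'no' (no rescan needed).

Old min = -20 at index 6
Change at index 6: -20 -> 14
Index 6 WAS the min and new value 14 > old min -20. Must rescan other elements to find the new min.
Needs rescan: yes

Answer: yes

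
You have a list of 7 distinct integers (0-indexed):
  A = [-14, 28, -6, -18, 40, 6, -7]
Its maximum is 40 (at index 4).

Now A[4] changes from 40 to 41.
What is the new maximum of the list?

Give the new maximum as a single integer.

Answer: 41

Derivation:
Old max = 40 (at index 4)
Change: A[4] 40 -> 41
Changed element WAS the max -> may need rescan.
  Max of remaining elements: 28
  New max = max(41, 28) = 41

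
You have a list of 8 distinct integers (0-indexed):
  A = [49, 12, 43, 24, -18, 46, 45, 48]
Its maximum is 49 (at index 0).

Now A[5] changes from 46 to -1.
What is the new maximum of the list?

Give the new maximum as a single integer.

Old max = 49 (at index 0)
Change: A[5] 46 -> -1
Changed element was NOT the old max.
  New max = max(old_max, new_val) = max(49, -1) = 49

Answer: 49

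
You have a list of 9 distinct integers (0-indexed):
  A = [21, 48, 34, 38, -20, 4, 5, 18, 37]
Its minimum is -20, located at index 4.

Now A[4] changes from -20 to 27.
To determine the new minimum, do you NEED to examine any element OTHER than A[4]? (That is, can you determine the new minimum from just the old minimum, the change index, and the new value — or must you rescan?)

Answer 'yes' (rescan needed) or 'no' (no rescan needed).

Answer: yes

Derivation:
Old min = -20 at index 4
Change at index 4: -20 -> 27
Index 4 WAS the min and new value 27 > old min -20. Must rescan other elements to find the new min.
Needs rescan: yes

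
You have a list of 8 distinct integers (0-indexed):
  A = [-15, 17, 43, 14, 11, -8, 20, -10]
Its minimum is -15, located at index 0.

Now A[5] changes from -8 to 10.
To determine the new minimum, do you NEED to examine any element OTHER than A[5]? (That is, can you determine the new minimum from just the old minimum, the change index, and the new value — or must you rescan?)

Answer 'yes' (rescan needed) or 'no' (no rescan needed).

Old min = -15 at index 0
Change at index 5: -8 -> 10
Index 5 was NOT the min. New min = min(-15, 10). No rescan of other elements needed.
Needs rescan: no

Answer: no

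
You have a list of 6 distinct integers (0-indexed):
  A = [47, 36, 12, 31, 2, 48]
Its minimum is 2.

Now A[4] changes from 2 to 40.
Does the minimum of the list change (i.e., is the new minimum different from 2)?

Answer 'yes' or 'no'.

Old min = 2
Change: A[4] 2 -> 40
Changed element was the min; new min must be rechecked.
New min = 12; changed? yes

Answer: yes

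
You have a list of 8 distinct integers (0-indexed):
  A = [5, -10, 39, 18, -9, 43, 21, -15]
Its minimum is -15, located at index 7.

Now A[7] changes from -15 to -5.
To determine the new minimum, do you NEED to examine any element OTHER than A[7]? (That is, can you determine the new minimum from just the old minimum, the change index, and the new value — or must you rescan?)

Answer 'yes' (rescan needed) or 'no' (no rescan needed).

Old min = -15 at index 7
Change at index 7: -15 -> -5
Index 7 WAS the min and new value -5 > old min -15. Must rescan other elements to find the new min.
Needs rescan: yes

Answer: yes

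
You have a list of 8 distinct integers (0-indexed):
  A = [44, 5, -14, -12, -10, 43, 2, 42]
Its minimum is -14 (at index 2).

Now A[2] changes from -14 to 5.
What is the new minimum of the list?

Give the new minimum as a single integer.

Answer: -12

Derivation:
Old min = -14 (at index 2)
Change: A[2] -14 -> 5
Changed element WAS the min. Need to check: is 5 still <= all others?
  Min of remaining elements: -12
  New min = min(5, -12) = -12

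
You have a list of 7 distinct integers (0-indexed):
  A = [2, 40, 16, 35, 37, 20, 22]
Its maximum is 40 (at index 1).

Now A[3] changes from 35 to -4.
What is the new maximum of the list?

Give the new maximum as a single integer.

Old max = 40 (at index 1)
Change: A[3] 35 -> -4
Changed element was NOT the old max.
  New max = max(old_max, new_val) = max(40, -4) = 40

Answer: 40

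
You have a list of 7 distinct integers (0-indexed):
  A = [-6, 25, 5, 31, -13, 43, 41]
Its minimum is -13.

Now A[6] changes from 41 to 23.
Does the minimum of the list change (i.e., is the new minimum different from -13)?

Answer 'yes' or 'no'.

Answer: no

Derivation:
Old min = -13
Change: A[6] 41 -> 23
Changed element was NOT the min; min changes only if 23 < -13.
New min = -13; changed? no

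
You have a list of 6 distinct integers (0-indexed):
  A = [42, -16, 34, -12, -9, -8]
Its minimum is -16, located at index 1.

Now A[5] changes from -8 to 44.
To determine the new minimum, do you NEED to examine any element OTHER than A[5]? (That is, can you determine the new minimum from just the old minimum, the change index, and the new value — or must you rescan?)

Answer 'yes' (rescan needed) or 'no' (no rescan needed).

Answer: no

Derivation:
Old min = -16 at index 1
Change at index 5: -8 -> 44
Index 5 was NOT the min. New min = min(-16, 44). No rescan of other elements needed.
Needs rescan: no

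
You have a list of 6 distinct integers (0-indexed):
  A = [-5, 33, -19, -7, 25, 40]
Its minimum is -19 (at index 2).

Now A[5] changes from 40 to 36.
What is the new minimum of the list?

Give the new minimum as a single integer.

Old min = -19 (at index 2)
Change: A[5] 40 -> 36
Changed element was NOT the old min.
  New min = min(old_min, new_val) = min(-19, 36) = -19

Answer: -19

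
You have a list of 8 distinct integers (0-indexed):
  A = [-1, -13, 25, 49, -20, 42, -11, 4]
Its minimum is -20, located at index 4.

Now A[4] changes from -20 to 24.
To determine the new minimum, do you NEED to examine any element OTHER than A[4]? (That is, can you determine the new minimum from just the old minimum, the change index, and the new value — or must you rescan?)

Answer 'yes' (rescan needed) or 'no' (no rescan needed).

Old min = -20 at index 4
Change at index 4: -20 -> 24
Index 4 WAS the min and new value 24 > old min -20. Must rescan other elements to find the new min.
Needs rescan: yes

Answer: yes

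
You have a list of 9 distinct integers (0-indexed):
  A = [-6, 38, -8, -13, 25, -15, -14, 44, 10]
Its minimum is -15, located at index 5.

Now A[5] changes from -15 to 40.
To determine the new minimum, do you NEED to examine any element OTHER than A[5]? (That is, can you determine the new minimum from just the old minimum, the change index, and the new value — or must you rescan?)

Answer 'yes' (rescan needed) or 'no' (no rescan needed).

Answer: yes

Derivation:
Old min = -15 at index 5
Change at index 5: -15 -> 40
Index 5 WAS the min and new value 40 > old min -15. Must rescan other elements to find the new min.
Needs rescan: yes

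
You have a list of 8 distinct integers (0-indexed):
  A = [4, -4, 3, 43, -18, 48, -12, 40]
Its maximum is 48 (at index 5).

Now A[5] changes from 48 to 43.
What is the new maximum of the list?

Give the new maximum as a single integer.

Answer: 43

Derivation:
Old max = 48 (at index 5)
Change: A[5] 48 -> 43
Changed element WAS the max -> may need rescan.
  Max of remaining elements: 43
  New max = max(43, 43) = 43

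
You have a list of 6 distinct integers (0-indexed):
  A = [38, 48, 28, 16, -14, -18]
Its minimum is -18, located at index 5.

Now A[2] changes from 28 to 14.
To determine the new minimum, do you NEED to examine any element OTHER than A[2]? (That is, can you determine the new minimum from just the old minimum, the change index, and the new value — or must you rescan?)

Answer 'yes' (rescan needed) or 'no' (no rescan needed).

Old min = -18 at index 5
Change at index 2: 28 -> 14
Index 2 was NOT the min. New min = min(-18, 14). No rescan of other elements needed.
Needs rescan: no

Answer: no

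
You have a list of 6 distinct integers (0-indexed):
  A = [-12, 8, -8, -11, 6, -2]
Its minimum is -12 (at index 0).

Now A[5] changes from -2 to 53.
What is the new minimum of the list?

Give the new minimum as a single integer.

Old min = -12 (at index 0)
Change: A[5] -2 -> 53
Changed element was NOT the old min.
  New min = min(old_min, new_val) = min(-12, 53) = -12

Answer: -12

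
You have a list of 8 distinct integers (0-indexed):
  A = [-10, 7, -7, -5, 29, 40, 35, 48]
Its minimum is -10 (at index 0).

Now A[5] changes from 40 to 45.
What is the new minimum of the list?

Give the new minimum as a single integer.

Old min = -10 (at index 0)
Change: A[5] 40 -> 45
Changed element was NOT the old min.
  New min = min(old_min, new_val) = min(-10, 45) = -10

Answer: -10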